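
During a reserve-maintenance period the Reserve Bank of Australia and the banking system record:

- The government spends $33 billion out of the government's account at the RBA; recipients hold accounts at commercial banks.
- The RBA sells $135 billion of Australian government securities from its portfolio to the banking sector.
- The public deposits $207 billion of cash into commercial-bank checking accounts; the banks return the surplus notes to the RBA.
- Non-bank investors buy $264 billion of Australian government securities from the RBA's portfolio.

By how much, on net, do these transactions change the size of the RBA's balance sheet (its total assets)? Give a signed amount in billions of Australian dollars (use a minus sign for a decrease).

-$399 billion

Government spending $33 billion: only the composition of liabilities changes → 0.
OMO sale (to banks) $135 billion: an RBA asset is shed → −$135B.
Currency deposit $207 billion: only the composition of liabilities changes → 0.
Asset sale (to non-banks) $264 billion: an RBA asset is shed → −$264B.
Net: 0 − 135 + 0 − 264 = -$399 billion.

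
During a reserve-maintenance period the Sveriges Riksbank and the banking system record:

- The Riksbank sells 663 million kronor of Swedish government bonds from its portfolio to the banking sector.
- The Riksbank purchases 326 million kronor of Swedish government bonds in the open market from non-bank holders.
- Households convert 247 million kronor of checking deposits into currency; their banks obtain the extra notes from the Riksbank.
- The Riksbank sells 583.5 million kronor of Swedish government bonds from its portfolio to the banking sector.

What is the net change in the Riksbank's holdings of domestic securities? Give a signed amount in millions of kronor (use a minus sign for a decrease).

OMO sale (to banks) 663 million kronor: securities removed from the Riksbank's portfolio → −663M.
Asset purchase (from non-banks) 326 million kronor: securities added to the Riksbank's portfolio → +326M.
Currency withdrawal 247 million kronor: the Riksbank's securities portfolio is untouched → 0.
OMO sale (to banks) 583.5 million kronor: securities removed from the Riksbank's portfolio → −583.5M.
Net: −663 + 326 + 0 − 583.5 = -920.5 million.

-920.5 million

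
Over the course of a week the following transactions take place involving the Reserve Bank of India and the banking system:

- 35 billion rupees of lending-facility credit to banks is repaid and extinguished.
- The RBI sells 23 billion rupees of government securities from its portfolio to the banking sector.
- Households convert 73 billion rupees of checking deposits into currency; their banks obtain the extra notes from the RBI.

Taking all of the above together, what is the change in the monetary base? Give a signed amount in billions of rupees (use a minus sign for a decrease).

Discount-window repayment 35 billion rupees: RBI balance sheet contracts → −35B.
OMO sale (to banks) 23 billion rupees: RBI balance sheet contracts → −23B.
Currency withdrawal 73 billion rupees: just a shift between currency and reserves — both are base money → 0.
Net: −35 − 23 + 0 = -58 billion.

-58 billion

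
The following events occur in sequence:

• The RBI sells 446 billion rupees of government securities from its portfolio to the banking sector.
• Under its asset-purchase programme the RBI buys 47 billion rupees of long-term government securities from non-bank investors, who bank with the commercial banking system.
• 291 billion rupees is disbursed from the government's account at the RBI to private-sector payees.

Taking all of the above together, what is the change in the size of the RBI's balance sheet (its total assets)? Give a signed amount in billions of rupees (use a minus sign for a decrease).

-399 billion

OMO sale (to banks) 446 billion rupees: an RBI asset is shed → −446B.
Asset purchase (from non-banks) 47 billion rupees: an RBI asset is acquired → +47B.
Government spending 291 billion rupees: only the composition of liabilities changes → 0.
Net: −446 + 47 + 0 = -399 billion.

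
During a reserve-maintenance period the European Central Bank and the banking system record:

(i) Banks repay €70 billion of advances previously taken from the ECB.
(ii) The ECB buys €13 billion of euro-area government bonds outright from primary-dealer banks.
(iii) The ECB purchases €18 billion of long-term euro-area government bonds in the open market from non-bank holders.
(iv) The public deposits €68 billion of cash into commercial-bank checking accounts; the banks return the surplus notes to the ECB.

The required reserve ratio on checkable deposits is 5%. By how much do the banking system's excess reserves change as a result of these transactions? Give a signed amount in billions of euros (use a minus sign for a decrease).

Discount-window repayment €70 billion: reserves −€70B, deposits 0.
OMO purchase (from banks) €13 billion: reserves +€13B, deposits 0.
Asset purchase (from non-banks) €18 billion: reserves +€18B, deposits +€18B.
Currency deposit €68 billion: reserves +€68B, deposits +€68B.
Totals: Δreserves = +€29B, Δdeposits = +€86B.
Δrequired reserves = 5% × +€86B = +€4.3B.
Δexcess reserves = Δreserves − Δrequired = +€29B − (+€4.3B) = +€24.7 billion.

+€24.7 billion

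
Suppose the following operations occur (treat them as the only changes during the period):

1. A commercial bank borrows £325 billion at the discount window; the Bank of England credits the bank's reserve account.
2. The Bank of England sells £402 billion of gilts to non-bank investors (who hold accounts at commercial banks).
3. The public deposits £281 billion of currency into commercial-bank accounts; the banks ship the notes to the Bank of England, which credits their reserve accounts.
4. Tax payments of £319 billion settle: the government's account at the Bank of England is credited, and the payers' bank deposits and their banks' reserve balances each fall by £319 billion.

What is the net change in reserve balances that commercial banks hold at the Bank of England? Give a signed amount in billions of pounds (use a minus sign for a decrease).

Discount-window loan £325 billion: the loan is credited to the bank's reserve account → +£325B.
Asset sale (to non-banks) £402 billion: the non-bank buyers' banks settle from reserves → −£402B.
Currency deposit £281 billion: returned notes are swapped for reserve credit → +£281B.
Government account inflow £319 billion: funds move from bank reserves into the government account → −£319B.
Net: 325 − 402 + 281 − 319 = -£115 billion.

-£115 billion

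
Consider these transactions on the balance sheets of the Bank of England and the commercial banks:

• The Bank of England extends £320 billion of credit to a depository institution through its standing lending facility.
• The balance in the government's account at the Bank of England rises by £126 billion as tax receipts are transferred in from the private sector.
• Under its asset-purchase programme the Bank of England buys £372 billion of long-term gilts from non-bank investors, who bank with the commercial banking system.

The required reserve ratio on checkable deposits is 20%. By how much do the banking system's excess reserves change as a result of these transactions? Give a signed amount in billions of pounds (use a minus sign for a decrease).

Discount-window loan £320 billion: reserves +£320B, deposits 0.
Government account inflow £126 billion: reserves −£126B, deposits −£126B.
Asset purchase (from non-banks) £372 billion: reserves +£372B, deposits +£372B.
Totals: Δreserves = +£566B, Δdeposits = +£246B.
Δrequired reserves = 20% × +£246B = +£49.2B.
Δexcess reserves = Δreserves − Δrequired = +£566B − (+£49.2B) = +£516.8 billion.

+£516.8 billion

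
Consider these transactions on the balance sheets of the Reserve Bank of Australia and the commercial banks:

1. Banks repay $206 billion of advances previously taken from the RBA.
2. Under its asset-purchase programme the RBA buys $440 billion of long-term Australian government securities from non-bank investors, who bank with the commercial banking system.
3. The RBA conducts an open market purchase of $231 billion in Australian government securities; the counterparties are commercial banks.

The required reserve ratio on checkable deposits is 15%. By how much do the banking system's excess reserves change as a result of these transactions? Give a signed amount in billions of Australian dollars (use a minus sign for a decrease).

Discount-window repayment $206 billion: reserves −$206B, deposits 0.
Asset purchase (from non-banks) $440 billion: reserves +$440B, deposits +$440B.
OMO purchase (from banks) $231 billion: reserves +$231B, deposits 0.
Totals: Δreserves = +$465B, Δdeposits = +$440B.
Δrequired reserves = 15% × +$440B = +$66B.
Δexcess reserves = Δreserves − Δrequired = +$465B − (+$66B) = +$399 billion.

+$399 billion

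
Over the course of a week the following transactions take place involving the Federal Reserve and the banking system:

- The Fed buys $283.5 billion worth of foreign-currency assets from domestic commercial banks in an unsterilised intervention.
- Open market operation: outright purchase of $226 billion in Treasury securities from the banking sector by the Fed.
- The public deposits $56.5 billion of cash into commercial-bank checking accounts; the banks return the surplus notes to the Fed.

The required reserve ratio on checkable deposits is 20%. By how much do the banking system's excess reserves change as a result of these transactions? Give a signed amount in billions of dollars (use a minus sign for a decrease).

+$554.7 billion

FX purchase $283.5 billion: reserves +$283.5B, deposits 0.
OMO purchase (from banks) $226 billion: reserves +$226B, deposits 0.
Currency deposit $56.5 billion: reserves +$56.5B, deposits +$56.5B.
Totals: Δreserves = +$566B, Δdeposits = +$56.5B.
Δrequired reserves = 20% × +$56.5B = +$11.3B.
Δexcess reserves = Δreserves − Δrequired = +$566B − (+$11.3B) = +$554.7 billion.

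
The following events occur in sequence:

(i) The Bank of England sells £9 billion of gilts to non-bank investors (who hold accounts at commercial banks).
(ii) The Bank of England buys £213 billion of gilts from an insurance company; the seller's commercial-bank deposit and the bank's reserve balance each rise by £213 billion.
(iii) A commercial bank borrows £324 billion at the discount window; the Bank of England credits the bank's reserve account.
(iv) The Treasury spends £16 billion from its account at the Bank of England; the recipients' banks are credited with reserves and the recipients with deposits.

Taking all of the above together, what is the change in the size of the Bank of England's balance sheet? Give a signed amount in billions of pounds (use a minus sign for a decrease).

+£528 billion

Asset sale (to non-banks) £9 billion: a Bank of England asset is shed → −£9B.
Asset purchase (from non-banks) £213 billion: a Bank of England asset is acquired → +£213B.
Discount-window loan £324 billion: a Bank of England asset is acquired → +£324B.
Government spending £16 billion: only the composition of liabilities changes → 0.
Net: −9 + 213 + 324 + 0 = +£528 billion.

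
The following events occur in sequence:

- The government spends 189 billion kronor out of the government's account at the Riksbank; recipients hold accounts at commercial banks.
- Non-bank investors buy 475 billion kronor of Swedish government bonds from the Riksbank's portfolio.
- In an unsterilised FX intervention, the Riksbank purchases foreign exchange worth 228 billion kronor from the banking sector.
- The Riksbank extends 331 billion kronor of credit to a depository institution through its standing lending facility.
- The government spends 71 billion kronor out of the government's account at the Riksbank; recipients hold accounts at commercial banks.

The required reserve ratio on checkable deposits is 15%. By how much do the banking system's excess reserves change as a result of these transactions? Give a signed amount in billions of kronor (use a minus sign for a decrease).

Government spending 189 billion kronor: reserves +189B, deposits +189B.
Asset sale (to non-banks) 475 billion kronor: reserves −475B, deposits −475B.
FX purchase 228 billion kronor: reserves +228B, deposits 0.
Discount-window loan 331 billion kronor: reserves +331B, deposits 0.
Government spending 71 billion kronor: reserves +71B, deposits +71B.
Totals: Δreserves = +344B, Δdeposits = −215B.
Δrequired reserves = 15% × −215B = −32.25B.
Δexcess reserves = Δreserves − Δrequired = +344B − (−32.25B) = +376.25 billion.

+376.25 billion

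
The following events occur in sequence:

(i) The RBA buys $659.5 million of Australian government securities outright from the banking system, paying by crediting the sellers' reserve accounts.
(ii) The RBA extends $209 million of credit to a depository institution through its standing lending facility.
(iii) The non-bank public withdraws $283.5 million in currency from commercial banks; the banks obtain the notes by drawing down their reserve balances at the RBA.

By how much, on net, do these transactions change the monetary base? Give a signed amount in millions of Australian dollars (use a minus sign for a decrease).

+$868.5 million

RBA balance sheet:
  Assets:      Securities +$659.5M, Loans to banks +$209M
  Liabilities: Bank reserves +$585M, Currency in circulation +$283.5M
Commercial banking system:
  Assets:      Reserves at CB +$585M, Securities −$659.5M
  Liabilities: Checkable deposits −$283.5M, Borrowings from CB +$209M
Monetary base = currency + reserves: +$283.5M + (+$585M) = +$868.5 million.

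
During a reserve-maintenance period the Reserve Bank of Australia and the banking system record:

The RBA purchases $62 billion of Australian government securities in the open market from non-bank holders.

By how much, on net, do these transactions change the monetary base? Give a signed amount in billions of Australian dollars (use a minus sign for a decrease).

Asset purchase (from non-banks) $62 billion: RBA balance sheet expands → +$62B.

+$62 billion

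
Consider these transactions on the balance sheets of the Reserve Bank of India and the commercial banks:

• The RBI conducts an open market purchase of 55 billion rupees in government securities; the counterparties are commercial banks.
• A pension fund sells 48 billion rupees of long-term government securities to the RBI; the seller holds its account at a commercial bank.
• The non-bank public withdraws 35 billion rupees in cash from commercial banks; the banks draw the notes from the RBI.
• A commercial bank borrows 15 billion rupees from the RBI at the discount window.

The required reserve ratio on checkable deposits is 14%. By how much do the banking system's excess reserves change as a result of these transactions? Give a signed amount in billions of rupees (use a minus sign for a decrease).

OMO purchase (from banks) 55 billion rupees: reserves +55B, deposits 0.
Asset purchase (from non-banks) 48 billion rupees: reserves +48B, deposits +48B.
Currency withdrawal 35 billion rupees: reserves −35B, deposits −35B.
Discount-window loan 15 billion rupees: reserves +15B, deposits 0.
Totals: Δreserves = +83B, Δdeposits = +13B.
Δrequired reserves = 14% × +13B = +1.82B.
Δexcess reserves = Δreserves − Δrequired = +83B − (+1.82B) = +81.18 billion.

+81.18 billion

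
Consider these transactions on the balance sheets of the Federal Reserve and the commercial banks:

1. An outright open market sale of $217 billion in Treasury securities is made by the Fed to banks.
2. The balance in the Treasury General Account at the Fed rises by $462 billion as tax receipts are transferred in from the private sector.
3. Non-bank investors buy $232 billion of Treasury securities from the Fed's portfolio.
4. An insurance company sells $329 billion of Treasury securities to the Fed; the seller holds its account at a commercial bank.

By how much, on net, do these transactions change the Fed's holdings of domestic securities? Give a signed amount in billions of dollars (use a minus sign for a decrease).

Fed balance sheet:
  Assets:      Securities −$120B
  Liabilities: Bank reserves −$582B, Government deposits +$462B
So the change in the Fed's holdings of domestic securities is -$120 billion.

-$120 billion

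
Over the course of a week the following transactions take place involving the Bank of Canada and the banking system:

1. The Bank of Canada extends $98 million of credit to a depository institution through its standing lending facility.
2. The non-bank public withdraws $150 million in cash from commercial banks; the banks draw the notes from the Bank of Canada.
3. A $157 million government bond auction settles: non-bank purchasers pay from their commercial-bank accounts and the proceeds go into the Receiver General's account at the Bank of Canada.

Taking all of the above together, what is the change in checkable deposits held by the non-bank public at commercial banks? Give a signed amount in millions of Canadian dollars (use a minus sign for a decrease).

-$307 million

Discount-window loan $98 million: the counterparty is a bank, so public deposits are unchanged → 0.
Currency withdrawal $150 million: non-bank counterparties' bank balances fall → −$150M.
Government account inflow $157 million: non-bank counterparties' bank balances fall → −$157M.
Net: 0 − 150 − 157 = -$307 million.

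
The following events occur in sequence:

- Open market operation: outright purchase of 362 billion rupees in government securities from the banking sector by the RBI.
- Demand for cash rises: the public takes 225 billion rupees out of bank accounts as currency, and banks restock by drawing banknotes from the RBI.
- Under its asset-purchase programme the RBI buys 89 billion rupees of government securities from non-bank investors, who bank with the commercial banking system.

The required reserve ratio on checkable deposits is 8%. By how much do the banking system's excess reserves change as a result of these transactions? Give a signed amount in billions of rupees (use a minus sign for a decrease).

OMO purchase (from banks) 362 billion rupees: reserves +362B, deposits 0.
Currency withdrawal 225 billion rupees: reserves −225B, deposits −225B.
Asset purchase (from non-banks) 89 billion rupees: reserves +89B, deposits +89B.
Totals: Δreserves = +226B, Δdeposits = −136B.
Δrequired reserves = 8% × −136B = −10.88B.
Δexcess reserves = Δreserves − Δrequired = +226B − (−10.88B) = +236.88 billion.

+236.88 billion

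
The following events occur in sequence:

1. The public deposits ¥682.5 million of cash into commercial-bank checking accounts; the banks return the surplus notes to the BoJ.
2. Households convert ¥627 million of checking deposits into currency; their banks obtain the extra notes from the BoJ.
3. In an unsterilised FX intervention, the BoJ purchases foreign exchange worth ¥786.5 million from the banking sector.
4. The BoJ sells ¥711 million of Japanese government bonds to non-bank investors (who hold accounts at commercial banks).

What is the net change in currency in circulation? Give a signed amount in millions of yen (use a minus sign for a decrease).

-¥55.5 million

Currency deposit ¥682.5 million: notes return to the central bank → −¥682.5M.
Currency withdrawal ¥627 million: notes leave the central bank → +¥627M.
FX purchase ¥786.5 million: no currency enters or leaves circulation → 0.
Asset sale (to non-banks) ¥711 million: no currency enters or leaves circulation → 0.
Net: −682.5 + 627 + 0 + 0 = -¥55.5 million.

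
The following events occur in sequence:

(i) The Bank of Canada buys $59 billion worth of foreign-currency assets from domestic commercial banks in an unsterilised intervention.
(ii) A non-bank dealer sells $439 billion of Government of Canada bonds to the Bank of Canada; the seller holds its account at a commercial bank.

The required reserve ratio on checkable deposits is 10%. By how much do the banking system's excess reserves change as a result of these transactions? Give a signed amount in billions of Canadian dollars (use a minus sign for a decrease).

FX purchase $59 billion: reserves +$59B, deposits 0.
Asset purchase (from non-banks) $439 billion: reserves +$439B, deposits +$439B.
Totals: Δreserves = +$498B, Δdeposits = +$439B.
Δrequired reserves = 10% × +$439B = +$43.9B.
Δexcess reserves = Δreserves − Δrequired = +$498B − (+$43.9B) = +$454.1 billion.

+$454.1 billion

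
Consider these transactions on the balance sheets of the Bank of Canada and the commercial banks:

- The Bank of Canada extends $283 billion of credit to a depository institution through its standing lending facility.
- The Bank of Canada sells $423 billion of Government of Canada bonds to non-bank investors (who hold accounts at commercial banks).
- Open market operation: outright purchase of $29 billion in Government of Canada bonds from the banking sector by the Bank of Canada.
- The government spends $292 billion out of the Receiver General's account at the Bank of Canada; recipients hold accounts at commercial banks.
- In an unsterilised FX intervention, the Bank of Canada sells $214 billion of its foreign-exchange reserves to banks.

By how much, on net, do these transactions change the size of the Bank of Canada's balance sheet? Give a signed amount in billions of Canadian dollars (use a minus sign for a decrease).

Bank of Canada balance sheet:
  Assets:      Securities −$394B, Loans to banks +$283B, Foreign assets −$214B
  Liabilities: Bank reserves −$33B, Government deposits −$292B
Commercial banking system:
  Assets:      Reserves at CB −$33B, Securities −$29B, Foreign assets +$214B
  Liabilities: Checkable deposits −$131B, Borrowings from CB +$283B
Change in total Bank of Canada assets = -$325 billion.

-$325 billion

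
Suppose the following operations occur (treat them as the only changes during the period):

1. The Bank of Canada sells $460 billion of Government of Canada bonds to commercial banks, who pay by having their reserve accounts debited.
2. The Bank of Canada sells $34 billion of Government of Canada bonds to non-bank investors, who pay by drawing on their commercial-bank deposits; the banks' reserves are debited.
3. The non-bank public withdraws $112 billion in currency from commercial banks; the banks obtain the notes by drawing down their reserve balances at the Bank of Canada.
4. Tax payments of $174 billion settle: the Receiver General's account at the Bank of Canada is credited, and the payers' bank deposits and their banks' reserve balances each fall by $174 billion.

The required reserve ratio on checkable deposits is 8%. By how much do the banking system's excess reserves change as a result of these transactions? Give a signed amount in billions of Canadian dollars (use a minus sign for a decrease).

-$754.4 billion

OMO sale (to banks) $460 billion: reserves −$460B, deposits 0.
Asset sale (to non-banks) $34 billion: reserves −$34B, deposits −$34B.
Currency withdrawal $112 billion: reserves −$112B, deposits −$112B.
Government account inflow $174 billion: reserves −$174B, deposits −$174B.
Totals: Δreserves = −$780B, Δdeposits = −$320B.
Δrequired reserves = 8% × −$320B = −$25.6B.
Δexcess reserves = Δreserves − Δrequired = −$780B − (−$25.6B) = -$754.4 billion.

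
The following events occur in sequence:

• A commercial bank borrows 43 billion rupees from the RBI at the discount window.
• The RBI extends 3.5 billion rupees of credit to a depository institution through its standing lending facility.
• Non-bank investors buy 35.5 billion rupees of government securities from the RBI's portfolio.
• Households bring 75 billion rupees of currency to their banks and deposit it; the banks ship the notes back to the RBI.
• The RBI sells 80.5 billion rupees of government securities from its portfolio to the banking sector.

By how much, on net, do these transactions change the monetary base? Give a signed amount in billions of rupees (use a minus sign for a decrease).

-69.5 billion

RBI balance sheet:
  Assets:      Securities −116B, Loans to banks +46.5B
  Liabilities: Bank reserves +5.5B, Currency in circulation −75B
Monetary base = currency + reserves: −75B + (+5.5B) = -69.5 billion.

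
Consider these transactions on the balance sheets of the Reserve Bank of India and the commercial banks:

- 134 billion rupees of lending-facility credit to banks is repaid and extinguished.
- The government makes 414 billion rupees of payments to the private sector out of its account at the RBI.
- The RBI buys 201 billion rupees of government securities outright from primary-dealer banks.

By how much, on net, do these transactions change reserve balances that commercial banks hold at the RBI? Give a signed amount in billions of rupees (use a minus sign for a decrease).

+481 billion

RBI balance sheet:
  Assets:      Securities +201B, Loans to banks −134B
  Liabilities: Bank reserves +481B, Government deposits −414B
Commercial banking system:
  Assets:      Reserves at CB +481B, Securities −201B
  Liabilities: Checkable deposits +414B, Borrowings from CB −134B
So the change in reserve balances that commercial banks hold at the RBI is +481 billion.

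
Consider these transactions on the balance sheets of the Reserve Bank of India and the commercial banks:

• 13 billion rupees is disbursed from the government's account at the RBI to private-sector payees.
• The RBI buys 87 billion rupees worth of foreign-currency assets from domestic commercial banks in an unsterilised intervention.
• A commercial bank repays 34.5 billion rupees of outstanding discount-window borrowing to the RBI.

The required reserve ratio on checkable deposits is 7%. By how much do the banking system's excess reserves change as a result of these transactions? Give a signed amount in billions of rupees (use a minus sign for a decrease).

Government spending 13 billion rupees: reserves +13B, deposits +13B.
FX purchase 87 billion rupees: reserves +87B, deposits 0.
Discount-window repayment 34.5 billion rupees: reserves −34.5B, deposits 0.
Totals: Δreserves = +65.5B, Δdeposits = +13B.
Δrequired reserves = 7% × +13B = +0.91B.
Δexcess reserves = Δreserves − Δrequired = +65.5B − (+0.91B) = +64.59 billion.

+64.59 billion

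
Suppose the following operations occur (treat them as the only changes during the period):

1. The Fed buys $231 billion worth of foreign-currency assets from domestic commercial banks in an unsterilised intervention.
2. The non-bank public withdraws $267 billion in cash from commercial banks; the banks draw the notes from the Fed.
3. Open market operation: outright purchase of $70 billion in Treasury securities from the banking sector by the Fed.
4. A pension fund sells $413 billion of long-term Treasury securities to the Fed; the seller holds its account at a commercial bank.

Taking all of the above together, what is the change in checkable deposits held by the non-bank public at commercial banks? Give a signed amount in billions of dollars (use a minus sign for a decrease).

Fed balance sheet:
  Assets:      Securities +$483B, Foreign assets +$231B
  Liabilities: Bank reserves +$447B, Currency in circulation +$267B
Commercial banking system:
  Assets:      Reserves at CB +$447B, Securities −$70B, Foreign assets −$231B
  Liabilities: Checkable deposits +$146B
So the change in checkable deposits held by the non-bank public at commercial banks is +$146 billion.

+$146 billion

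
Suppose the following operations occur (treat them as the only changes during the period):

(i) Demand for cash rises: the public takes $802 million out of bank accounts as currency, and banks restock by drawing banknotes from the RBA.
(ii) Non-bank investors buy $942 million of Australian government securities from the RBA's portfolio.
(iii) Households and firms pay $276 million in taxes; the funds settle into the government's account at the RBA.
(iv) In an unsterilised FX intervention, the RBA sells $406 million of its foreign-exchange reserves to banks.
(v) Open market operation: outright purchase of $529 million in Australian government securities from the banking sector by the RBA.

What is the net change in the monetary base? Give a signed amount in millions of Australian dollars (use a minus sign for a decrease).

RBA balance sheet:
  Assets:      Securities −$413M, Foreign assets −$406M
  Liabilities: Bank reserves −$1897M, Currency in circulation +$802M, Government deposits +$276M
Commercial banking system:
  Assets:      Reserves at CB −$1897M, Securities −$529M, Foreign assets +$406M
  Liabilities: Checkable deposits −$2020M
Monetary base = currency + reserves: +$802M + (−$1897M) = -$1095 million.

-$1095 million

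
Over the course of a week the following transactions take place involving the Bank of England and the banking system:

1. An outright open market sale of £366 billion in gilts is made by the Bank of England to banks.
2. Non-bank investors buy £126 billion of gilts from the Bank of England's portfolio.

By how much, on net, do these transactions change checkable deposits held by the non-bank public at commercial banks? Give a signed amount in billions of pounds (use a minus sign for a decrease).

OMO sale (to banks) £366 billion: the counterparty is a bank, so public deposits are unchanged → 0.
Asset sale (to non-banks) £126 billion: non-bank counterparties' bank balances fall → −£126B.
Net: 0 − 126 = -£126 billion.

-£126 billion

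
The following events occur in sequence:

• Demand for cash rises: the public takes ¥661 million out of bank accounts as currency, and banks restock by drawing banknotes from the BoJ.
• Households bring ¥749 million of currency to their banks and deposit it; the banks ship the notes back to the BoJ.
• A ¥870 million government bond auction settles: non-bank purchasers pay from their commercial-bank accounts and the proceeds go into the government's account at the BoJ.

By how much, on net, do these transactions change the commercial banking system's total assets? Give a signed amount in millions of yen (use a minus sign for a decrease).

Currency withdrawal ¥661 million: bank balance sheets shrink → −¥661M.
Currency deposit ¥749 million: bank balance sheets expand → +¥749M.
Government account inflow ¥870 million: bank balance sheets shrink → −¥870M.
Net: −661 + 749 − 870 = -¥782 million.

-¥782 million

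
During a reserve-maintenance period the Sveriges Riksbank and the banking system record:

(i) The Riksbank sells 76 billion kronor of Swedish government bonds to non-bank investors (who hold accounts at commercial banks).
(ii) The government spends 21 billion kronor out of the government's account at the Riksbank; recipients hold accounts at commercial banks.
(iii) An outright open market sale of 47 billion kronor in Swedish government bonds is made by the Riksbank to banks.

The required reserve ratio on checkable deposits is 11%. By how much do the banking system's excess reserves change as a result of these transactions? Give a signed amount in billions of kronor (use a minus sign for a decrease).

Asset sale (to non-banks) 76 billion kronor: reserves −76B, deposits −76B.
Government spending 21 billion kronor: reserves +21B, deposits +21B.
OMO sale (to banks) 47 billion kronor: reserves −47B, deposits 0.
Totals: Δreserves = −102B, Δdeposits = −55B.
Δrequired reserves = 11% × −55B = −6.05B.
Δexcess reserves = Δreserves − Δrequired = −102B − (−6.05B) = -95.95 billion.

-95.95 billion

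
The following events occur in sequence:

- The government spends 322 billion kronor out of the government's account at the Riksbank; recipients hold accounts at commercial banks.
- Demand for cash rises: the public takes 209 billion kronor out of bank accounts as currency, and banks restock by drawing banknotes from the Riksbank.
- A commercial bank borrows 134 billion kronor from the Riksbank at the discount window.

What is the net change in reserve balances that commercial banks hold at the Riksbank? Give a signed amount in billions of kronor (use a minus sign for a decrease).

Government spending 322 billion kronor: government payments flow into bank reserve accounts → +322B.
Currency withdrawal 209 billion kronor: banks swap reserves for currency → −209B.
Discount-window loan 134 billion kronor: the loan is credited to the bank's reserve account → +134B.
Net: 322 − 209 + 134 = +247 billion.

+247 billion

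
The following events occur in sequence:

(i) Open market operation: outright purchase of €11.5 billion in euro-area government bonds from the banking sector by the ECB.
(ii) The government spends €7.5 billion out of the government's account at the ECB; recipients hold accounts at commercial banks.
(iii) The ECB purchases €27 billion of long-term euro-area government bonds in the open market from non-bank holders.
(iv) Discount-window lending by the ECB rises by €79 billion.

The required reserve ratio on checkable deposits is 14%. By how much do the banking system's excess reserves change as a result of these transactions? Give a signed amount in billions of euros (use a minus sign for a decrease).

+€120.17 billion

OMO purchase (from banks) €11.5 billion: reserves +€11.5B, deposits 0.
Government spending €7.5 billion: reserves +€7.5B, deposits +€7.5B.
Asset purchase (from non-banks) €27 billion: reserves +€27B, deposits +€27B.
Discount-window loan €79 billion: reserves +€79B, deposits 0.
Totals: Δreserves = +€125B, Δdeposits = +€34.5B.
Δrequired reserves = 14% × +€34.5B = +€4.83B.
Δexcess reserves = Δreserves − Δrequired = +€125B − (+€4.83B) = +€120.17 billion.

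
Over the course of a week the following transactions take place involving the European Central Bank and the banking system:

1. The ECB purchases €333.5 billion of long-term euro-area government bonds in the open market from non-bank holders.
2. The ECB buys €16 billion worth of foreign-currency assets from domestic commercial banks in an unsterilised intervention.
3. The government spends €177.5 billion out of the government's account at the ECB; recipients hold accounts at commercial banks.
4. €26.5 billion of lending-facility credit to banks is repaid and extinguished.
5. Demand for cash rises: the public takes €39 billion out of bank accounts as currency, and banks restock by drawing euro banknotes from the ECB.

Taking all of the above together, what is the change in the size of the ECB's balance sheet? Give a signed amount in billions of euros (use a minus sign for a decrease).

+€323 billion

ECB balance sheet:
  Assets:      Securities +€333.5B, Loans to banks −€26.5B, Foreign assets +€16B
  Liabilities: Bank reserves +€461.5B, Currency in circulation +€39B, Government deposits −€177.5B
Change in total ECB assets = +€323 billion.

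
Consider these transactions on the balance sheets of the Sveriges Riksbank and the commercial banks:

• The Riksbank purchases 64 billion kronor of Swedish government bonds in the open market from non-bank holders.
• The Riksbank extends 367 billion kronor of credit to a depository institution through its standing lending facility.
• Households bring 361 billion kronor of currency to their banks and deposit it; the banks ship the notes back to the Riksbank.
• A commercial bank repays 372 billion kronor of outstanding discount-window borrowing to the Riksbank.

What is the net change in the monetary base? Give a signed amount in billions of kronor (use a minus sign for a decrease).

Riksbank balance sheet:
  Assets:      Securities +64B, Loans to banks −5B
  Liabilities: Bank reserves +420B, Currency in circulation −361B
Monetary base = currency + reserves: −361B + (+420B) = +59 billion.

+59 billion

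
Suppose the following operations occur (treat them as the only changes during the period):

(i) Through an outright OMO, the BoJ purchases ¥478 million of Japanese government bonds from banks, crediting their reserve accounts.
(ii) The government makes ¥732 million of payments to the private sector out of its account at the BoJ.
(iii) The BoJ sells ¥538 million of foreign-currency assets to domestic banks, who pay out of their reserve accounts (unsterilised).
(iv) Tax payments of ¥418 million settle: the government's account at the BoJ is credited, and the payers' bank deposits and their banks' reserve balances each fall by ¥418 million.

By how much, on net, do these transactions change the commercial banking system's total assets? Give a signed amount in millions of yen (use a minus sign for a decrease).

OMO purchase (from banks) ¥478 million: just an asset swap on bank balance sheets → 0.
Government spending ¥732 million: bank balance sheets expand → +¥732M.
FX sale ¥538 million: just an asset swap on bank balance sheets → 0.
Government account inflow ¥418 million: bank balance sheets shrink → −¥418M.
Net: 0 + 732 + 0 − 418 = +¥314 million.

+¥314 million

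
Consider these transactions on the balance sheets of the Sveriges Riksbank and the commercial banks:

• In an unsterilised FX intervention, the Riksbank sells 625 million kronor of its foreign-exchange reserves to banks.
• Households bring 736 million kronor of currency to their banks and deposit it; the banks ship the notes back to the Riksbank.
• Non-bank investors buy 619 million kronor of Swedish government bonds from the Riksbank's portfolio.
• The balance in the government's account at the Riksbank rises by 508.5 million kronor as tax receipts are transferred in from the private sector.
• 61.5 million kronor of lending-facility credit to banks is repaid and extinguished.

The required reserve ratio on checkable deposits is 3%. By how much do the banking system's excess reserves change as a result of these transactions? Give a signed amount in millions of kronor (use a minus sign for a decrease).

FX sale 625 million kronor: reserves −625M, deposits 0.
Currency deposit 736 million kronor: reserves +736M, deposits +736M.
Asset sale (to non-banks) 619 million kronor: reserves −619M, deposits −619M.
Government account inflow 508.5 million kronor: reserves −508.5M, deposits −508.5M.
Discount-window repayment 61.5 million kronor: reserves −61.5M, deposits 0.
Totals: Δreserves = −1078M, Δdeposits = −391.5M.
Δrequired reserves = 3% × −391.5M = −11.745M.
Δexcess reserves = Δreserves − Δrequired = −1078M − (−11.745M) = -1066.255 million.

-1066.255 million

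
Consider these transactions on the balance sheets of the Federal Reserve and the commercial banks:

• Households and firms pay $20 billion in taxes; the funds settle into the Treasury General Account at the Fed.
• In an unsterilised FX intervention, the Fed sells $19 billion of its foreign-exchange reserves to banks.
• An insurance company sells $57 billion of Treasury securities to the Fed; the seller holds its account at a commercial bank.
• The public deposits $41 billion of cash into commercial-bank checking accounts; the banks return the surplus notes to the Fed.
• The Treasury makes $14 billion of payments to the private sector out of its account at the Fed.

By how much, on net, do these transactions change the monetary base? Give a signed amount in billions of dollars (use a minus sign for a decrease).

Government account inflow $20 billion: reserves shift to a non-base liability → −$20B.
FX sale $19 billion: Fed balance sheet contracts → −$19B.
Asset purchase (from non-banks) $57 billion: Fed balance sheet expands → +$57B.
Currency deposit $41 billion: just a shift between currency and reserves — both are base money → 0.
Government spending $14 billion: a non-base liability converts back to reserves → +$14B.
Net: −20 − 19 + 57 + 0 + 14 = +$32 billion.

+$32 billion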